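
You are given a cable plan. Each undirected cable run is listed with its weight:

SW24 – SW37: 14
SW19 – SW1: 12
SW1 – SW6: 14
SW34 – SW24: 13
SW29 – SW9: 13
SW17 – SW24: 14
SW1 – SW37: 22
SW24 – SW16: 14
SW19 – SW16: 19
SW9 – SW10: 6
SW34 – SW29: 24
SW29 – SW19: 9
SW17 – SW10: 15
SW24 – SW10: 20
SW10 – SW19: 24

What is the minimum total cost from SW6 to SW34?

Enumerating some paths:
SW6 → SW1 → SW37 → SW24 → SW34: 14+22+14+13 = 63
SW6 → SW1 → SW19 → SW10 → SW24 → SW34: 14+12+24+20+13 = 83
SW6 → SW1 → SW19 → SW16 → SW24 → SW34: 14+12+19+14+13 = 72
SW6 → SW1 → SW19 → SW29 → SW34: 14+12+9+24 = 59
Cheapest is SW6 → SW1 → SW19 → SW29 → SW34 at 59.

59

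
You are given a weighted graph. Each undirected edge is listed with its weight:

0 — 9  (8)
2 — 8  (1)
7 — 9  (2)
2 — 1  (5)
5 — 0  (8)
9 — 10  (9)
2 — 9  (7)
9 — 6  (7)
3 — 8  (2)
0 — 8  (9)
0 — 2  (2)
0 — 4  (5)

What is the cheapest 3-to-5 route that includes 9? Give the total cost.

26

Shortest 3→9: 3 → 8 → 2 → 9 = 10
Shortest 9→5: 9 → 0 → 5 = 16
Total via 9: 10 + 16 = 26.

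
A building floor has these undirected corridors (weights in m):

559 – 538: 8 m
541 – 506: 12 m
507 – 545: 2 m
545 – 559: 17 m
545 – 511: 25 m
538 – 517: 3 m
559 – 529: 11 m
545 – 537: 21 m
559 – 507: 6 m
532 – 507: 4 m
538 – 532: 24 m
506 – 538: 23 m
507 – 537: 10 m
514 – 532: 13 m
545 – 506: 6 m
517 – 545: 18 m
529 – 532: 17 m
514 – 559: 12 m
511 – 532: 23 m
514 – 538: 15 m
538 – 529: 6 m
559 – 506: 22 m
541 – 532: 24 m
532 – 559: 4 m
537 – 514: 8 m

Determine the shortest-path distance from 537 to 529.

27 m

Candidate routes:
537–514–538–529: 8+15+6 = 29
537–507–532–559–529: 10+4+4+11 = 29
537–507–559–529: 10+6+11 = 27
Cheapest is 537–507–559–529 at 27 m.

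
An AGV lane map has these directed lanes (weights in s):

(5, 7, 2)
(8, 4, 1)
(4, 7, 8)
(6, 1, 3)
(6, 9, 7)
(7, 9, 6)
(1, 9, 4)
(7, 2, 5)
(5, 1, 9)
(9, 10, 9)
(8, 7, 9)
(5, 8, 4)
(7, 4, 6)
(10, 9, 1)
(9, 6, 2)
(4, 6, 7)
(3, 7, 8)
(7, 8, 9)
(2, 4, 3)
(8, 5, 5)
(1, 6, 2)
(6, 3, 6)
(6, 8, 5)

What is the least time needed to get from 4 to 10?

23 s

Settle nodes by increasing distance from 4:
4: 0
6: 7  (via 4)
7: 8  (via 4)
1: 10  (via 6)
8: 12  (via 6)
2: 13  (via 7)
3: 13  (via 6)
9: 14  (via 6)
5: 17  (via 8)
10: 23  (via 9)
Shortest route: 4 → 6 → 9 → 10 = 23 s.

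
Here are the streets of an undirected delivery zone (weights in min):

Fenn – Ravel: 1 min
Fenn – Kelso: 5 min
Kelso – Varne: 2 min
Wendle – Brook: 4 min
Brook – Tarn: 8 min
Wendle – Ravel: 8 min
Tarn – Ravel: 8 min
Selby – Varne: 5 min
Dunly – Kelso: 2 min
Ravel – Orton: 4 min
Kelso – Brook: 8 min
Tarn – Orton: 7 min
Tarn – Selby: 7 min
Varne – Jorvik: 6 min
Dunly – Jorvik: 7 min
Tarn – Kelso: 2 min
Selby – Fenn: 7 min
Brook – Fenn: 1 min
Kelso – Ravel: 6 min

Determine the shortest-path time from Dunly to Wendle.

Compare a few routes:
Dunly–Kelso–Brook–Wendle: 2+8+4 = 14
Dunly–Kelso–Fenn–Brook–Wendle: 2+5+1+4 = 12
Dunly–Kelso–Fenn–Ravel–Wendle: 2+5+1+8 = 16
Dunly–Kelso–Ravel–Fenn–Brook–Wendle: 2+6+1+1+4 = 14
The minimum is 12 min via Dunly–Kelso–Fenn–Brook–Wendle.

12 min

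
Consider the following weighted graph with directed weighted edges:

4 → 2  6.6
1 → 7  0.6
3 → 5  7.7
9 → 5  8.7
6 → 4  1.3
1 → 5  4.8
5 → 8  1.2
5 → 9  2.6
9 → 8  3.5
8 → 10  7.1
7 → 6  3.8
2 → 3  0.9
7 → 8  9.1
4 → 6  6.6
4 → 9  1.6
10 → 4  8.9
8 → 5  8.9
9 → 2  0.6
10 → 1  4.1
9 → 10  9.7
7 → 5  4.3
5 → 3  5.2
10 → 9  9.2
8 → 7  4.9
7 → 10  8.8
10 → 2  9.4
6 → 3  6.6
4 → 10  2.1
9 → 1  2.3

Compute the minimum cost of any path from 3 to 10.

Compare a few routes:
3 → 5 → 9 → 10: 7.7+2.6+9.7 = 20
3 → 5 → 8 → 10: 7.7+1.2+7.1 = 16
Cheapest is 3 → 5 → 8 → 10 at 16.

16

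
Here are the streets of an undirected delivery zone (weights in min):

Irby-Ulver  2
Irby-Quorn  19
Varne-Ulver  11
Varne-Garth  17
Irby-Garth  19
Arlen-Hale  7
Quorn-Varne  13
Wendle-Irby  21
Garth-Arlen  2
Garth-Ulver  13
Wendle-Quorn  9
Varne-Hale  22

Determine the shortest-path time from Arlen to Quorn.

32 min

Compare a few routes:
Arlen–Garth–Ulver–Irby–Quorn: 2+13+2+19 = 36
Arlen–Garth–Ulver–Varne–Quorn: 2+13+11+13 = 39
Arlen–Garth–Varne–Quorn: 2+17+13 = 32
The minimum is 32 min via Arlen–Garth–Varne–Quorn.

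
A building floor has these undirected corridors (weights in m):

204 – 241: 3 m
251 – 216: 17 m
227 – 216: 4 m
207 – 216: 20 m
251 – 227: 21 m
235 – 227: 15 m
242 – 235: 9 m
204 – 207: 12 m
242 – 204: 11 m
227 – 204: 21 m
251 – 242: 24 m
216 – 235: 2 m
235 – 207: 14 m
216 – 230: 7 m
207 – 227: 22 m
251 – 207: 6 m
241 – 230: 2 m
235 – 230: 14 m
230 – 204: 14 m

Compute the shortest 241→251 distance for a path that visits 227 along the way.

Best 241 to 227: 241 → 230 → 216 → 227 costing 13
Shortest 227→251: 227 → 251 = 21
Total via 227: 13 + 21 = 34 m.

34 m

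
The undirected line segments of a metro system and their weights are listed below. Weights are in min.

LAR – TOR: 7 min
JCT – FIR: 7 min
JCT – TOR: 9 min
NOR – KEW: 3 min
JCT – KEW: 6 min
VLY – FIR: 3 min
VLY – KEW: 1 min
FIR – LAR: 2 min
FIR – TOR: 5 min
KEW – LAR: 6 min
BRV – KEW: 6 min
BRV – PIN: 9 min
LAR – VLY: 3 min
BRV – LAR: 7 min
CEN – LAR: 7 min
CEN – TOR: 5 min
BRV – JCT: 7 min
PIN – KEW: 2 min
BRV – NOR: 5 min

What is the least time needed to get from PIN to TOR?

Running Dijkstra from PIN:
PIN: 0
KEW: 2  (via PIN)
VLY: 3  (via KEW)
NOR: 5  (via KEW)
FIR: 6  (via VLY)
LAR: 6  (via VLY)
JCT: 8  (via KEW)
BRV: 8  (via KEW)
TOR: 11  (via FIR)
Shortest route: PIN–KEW–VLY–FIR–TOR = 11 min.

11 min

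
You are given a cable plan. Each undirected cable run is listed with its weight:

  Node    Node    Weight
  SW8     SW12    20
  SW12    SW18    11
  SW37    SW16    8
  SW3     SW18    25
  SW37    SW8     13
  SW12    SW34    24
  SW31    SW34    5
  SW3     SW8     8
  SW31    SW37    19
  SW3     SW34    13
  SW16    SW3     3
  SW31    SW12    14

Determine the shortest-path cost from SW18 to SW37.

36

Settle nodes by increasing distance from SW18:
SW18: 0
SW12: 11  (via SW18)
SW3: 25  (via SW18)
SW31: 25  (via SW12)
SW16: 28  (via SW3)
SW34: 30  (via SW31)
SW8: 31  (via SW12)
SW37: 36  (via SW16)
Shortest route: SW18–SW3–SW16–SW37 = 36.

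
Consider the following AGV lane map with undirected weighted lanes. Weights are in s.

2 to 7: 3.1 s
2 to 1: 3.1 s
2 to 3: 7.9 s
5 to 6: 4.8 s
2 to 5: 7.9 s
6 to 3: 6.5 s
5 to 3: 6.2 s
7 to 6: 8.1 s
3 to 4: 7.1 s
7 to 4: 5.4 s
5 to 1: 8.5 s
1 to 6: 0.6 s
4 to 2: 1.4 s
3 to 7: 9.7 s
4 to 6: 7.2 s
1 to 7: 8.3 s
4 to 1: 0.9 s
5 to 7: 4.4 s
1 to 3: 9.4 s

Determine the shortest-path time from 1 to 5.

5.4 s

Compare a few routes:
1–4–2–7–5: 0.9+1.4+3.1+4.4 = 9.8
1–4–2–5: 0.9+1.4+7.9 = 10.2
1–6–5: 0.6+4.8 = 5.4
1–5: 8.5 = 8.5
Cheapest is 1–6–5 at 5.4 s.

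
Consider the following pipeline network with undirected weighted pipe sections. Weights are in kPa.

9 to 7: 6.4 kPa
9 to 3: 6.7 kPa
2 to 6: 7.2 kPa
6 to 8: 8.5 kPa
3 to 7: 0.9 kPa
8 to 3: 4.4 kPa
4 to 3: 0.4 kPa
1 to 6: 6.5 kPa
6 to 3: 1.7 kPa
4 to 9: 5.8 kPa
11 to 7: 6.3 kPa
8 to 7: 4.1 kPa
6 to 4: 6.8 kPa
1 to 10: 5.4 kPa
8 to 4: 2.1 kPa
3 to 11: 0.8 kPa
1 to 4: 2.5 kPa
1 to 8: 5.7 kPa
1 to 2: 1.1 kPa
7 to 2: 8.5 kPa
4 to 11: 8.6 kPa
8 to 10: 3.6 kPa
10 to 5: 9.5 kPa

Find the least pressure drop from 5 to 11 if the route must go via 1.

18.6 kPa

Best 5 to 1: 5 → 10 → 1 costing 14.9
Best 1 to 11: 1 → 4 → 3 → 11 costing 3.7
Total via 1: 14.9 + 3.7 = 18.6 kPa.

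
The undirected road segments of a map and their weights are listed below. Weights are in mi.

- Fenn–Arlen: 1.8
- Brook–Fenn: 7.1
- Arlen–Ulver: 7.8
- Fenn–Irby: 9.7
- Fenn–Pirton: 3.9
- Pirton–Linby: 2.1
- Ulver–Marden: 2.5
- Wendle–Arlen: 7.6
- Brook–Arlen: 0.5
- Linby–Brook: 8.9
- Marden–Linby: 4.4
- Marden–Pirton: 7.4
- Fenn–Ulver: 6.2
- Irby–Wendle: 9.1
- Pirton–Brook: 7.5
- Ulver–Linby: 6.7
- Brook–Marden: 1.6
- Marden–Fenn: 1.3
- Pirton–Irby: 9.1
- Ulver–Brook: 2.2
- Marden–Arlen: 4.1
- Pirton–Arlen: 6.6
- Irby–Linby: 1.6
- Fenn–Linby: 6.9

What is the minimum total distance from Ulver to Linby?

6.7 mi

Settle nodes by increasing distance from Ulver:
Ulver: 0
Brook: 2.2  (via Ulver)
Marden: 2.5  (via Ulver)
Arlen: 2.7  (via Brook)
Fenn: 3.8  (via Marden)
Linby: 6.7  (via Ulver)
Shortest route: Ulver–Linby = 6.7 mi.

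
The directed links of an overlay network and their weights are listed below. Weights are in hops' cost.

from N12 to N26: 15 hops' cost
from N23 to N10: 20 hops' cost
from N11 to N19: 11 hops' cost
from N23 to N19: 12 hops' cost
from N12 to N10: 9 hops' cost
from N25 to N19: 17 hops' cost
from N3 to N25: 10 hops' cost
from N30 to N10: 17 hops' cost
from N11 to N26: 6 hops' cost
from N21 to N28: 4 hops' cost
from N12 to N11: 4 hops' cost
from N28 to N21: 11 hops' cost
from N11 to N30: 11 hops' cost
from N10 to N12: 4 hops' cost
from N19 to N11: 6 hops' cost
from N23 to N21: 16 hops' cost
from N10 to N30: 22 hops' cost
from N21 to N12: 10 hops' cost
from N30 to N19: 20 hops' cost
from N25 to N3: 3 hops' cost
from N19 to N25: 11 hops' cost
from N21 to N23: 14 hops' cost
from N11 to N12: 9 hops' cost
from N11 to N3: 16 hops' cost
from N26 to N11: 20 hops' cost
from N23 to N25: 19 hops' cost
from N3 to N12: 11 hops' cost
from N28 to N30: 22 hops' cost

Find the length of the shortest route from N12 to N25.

Settle nodes by increasing distance from N12:
N12: 0
N11: 4  (via N12)
N10: 9  (via N12)
N26: 10  (via N11)
N19: 15  (via N11)
N30: 15  (via N11)
N3: 20  (via N11)
N25: 26  (via N19)
Shortest route: N12–N11–N19–N25 = 26 hops' cost.

26 hops' cost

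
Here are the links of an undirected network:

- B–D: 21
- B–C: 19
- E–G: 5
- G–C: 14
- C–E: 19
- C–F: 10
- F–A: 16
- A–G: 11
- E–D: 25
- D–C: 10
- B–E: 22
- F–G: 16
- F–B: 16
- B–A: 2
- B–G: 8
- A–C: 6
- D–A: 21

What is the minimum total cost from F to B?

Shortest distances from F:
F: 0
C: 10  (via F)
A: 16  (via F)
B: 16  (via F)
Shortest route: F → B = 16.

16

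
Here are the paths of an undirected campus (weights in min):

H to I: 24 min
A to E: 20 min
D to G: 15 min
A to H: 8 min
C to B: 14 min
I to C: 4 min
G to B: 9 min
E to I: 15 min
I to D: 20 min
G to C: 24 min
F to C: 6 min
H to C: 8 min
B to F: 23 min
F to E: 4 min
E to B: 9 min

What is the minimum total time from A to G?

Compare a few routes:
A → H → C → B → G: 8+8+14+9 = 39
A → E → B → G: 20+9+9 = 38
A → H → C → G: 8+8+24 = 40
Cheapest is A → E → B → G at 38 min.

38 min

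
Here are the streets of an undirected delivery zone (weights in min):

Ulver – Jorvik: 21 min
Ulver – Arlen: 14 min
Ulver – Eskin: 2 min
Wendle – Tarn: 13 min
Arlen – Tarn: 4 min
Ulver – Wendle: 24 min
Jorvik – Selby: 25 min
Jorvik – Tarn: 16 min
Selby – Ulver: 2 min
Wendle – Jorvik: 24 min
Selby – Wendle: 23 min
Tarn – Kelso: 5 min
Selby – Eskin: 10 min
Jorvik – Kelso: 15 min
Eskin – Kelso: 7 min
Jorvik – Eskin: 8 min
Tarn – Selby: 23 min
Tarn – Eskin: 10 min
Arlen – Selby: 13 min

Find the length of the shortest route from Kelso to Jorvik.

15 min

Shortest distances from Kelso:
Kelso: 0
Tarn: 5  (via Kelso)
Eskin: 7  (via Kelso)
Ulver: 9  (via Eskin)
Arlen: 9  (via Tarn)
Selby: 11  (via Ulver)
Jorvik: 15  (via Kelso)
Shortest route: Kelso → Jorvik = 15 min.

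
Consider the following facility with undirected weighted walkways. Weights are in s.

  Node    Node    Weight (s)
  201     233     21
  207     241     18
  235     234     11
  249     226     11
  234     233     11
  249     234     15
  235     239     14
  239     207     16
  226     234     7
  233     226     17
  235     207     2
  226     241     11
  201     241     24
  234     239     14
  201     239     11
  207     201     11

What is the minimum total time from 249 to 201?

39 s

Enumerating some paths:
249–234–239–201: 15+14+11 = 40
249–234–235–207–201: 15+11+2+11 = 39
249–226–234–235–207–201: 11+7+11+2+11 = 42
Cheapest is 249–234–235–207–201 at 39 s.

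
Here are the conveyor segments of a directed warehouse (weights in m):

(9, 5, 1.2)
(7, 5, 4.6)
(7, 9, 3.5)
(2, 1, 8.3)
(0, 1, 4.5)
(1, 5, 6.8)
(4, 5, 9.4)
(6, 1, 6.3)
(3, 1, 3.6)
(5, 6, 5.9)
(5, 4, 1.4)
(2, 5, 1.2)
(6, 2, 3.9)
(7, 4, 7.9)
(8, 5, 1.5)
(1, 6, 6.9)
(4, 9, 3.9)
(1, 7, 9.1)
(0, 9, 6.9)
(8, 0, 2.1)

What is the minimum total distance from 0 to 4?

Shortest distances from 0:
0: 0
1: 4.5  (via 0)
9: 6.9  (via 0)
5: 8.1  (via 9)
4: 9.5  (via 5)
Shortest route: 0 → 9 → 5 → 4 = 9.5 m.

9.5 m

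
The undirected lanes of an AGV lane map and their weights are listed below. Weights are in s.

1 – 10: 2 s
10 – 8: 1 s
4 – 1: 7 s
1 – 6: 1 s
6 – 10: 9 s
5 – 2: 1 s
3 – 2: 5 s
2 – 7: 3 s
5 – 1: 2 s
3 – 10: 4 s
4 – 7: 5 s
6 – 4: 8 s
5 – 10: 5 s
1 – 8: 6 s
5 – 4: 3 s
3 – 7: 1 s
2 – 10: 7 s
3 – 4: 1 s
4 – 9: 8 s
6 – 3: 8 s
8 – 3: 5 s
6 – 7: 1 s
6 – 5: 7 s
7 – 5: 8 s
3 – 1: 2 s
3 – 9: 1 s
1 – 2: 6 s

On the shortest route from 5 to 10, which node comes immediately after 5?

1

Candidate routes:
5 → 1 → 10: 2+2 = 4
5 → 10: 5 = 5
The minimum is 4 s via 5 → 1 → 10.
So from 5 the first move is to 1.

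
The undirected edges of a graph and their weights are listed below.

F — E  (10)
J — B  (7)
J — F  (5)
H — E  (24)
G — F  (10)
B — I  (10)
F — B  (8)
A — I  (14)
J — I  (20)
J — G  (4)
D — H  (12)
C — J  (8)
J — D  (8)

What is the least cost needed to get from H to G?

Compare a few routes:
H - D - J - F - G: 12+8+5+10 = 35
H - D - J - G: 12+8+4 = 24
H - E - F - J - G: 24+10+5+4 = 43
Cheapest is H - D - J - G at 24.

24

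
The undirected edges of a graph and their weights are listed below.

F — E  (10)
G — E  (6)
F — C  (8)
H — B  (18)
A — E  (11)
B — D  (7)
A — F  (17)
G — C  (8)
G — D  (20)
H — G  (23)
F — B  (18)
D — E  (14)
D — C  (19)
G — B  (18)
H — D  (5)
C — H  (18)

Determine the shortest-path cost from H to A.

30

Compare a few routes:
H–G–E–A: 23+6+11 = 40
H–D–G–E–A: 5+20+6+11 = 42
H–D–E–A: 5+14+11 = 30
Cheapest is H–D–E–A at 30.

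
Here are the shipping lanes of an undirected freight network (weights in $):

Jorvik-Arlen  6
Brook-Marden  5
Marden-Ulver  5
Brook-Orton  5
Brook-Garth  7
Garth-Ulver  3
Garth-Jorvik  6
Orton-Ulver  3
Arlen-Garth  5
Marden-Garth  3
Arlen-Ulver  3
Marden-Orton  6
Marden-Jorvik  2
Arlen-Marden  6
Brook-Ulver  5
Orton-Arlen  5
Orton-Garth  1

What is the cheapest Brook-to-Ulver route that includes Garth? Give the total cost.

Best Brook to Garth: Brook → Orton → Garth costing 6
Shortest Garth→Ulver: Garth → Ulver = 3
Total via Garth: 6 + 3 = $9.

$9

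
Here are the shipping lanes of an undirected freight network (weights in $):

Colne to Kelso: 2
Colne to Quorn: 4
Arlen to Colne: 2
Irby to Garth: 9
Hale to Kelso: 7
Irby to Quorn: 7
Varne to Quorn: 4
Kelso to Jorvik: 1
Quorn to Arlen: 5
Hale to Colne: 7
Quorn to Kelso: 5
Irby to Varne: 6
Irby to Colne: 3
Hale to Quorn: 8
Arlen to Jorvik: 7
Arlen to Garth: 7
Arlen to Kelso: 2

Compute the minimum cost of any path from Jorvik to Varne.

$10

Running Dijkstra from Jorvik:
Jorvik: 0
Kelso: 1  (via Jorvik)
Colne: 3  (via Kelso)
Arlen: 3  (via Kelso)
Quorn: 6  (via Kelso)
Irby: 6  (via Colne)
Hale: 8  (via Kelso)
Garth: 10  (via Arlen)
Varne: 10  (via Quorn)
Shortest route: Jorvik → Kelso → Quorn → Varne = $10.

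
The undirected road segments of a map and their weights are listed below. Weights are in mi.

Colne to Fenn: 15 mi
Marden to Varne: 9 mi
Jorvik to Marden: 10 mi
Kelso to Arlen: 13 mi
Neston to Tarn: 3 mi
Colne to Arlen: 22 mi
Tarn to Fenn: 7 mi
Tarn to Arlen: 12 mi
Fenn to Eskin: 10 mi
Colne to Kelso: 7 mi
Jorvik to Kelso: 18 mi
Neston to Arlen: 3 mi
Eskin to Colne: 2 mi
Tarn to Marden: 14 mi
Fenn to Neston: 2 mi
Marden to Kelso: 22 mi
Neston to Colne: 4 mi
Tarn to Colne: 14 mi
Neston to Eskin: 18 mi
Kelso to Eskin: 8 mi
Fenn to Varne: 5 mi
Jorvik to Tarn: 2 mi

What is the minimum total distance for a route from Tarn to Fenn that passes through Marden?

26 mi

Shortest Tarn→Marden: Tarn–Jorvik–Marden = 12
Shortest Marden→Fenn: Marden–Varne–Fenn = 14
Total via Marden: 12 + 14 = 26 mi.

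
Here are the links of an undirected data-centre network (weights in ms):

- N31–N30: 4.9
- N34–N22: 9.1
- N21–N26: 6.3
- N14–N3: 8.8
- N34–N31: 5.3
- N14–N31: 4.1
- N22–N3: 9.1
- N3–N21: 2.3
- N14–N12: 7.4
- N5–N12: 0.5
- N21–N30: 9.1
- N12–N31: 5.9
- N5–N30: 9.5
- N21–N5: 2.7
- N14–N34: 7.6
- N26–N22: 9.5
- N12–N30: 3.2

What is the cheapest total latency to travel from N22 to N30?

Shortest distances from N22:
N22: 0
N34: 9.1  (via N22)
N3: 9.1  (via N22)
N26: 9.5  (via N22)
N21: 11.4  (via N3)
N5: 14.1  (via N21)
N31: 14.4  (via N34)
N12: 14.6  (via N5)
N14: 16.7  (via N34)
N30: 17.8  (via N12)
Shortest route: N22 → N3 → N21 → N5 → N12 → N30 = 17.8 ms.

17.8 ms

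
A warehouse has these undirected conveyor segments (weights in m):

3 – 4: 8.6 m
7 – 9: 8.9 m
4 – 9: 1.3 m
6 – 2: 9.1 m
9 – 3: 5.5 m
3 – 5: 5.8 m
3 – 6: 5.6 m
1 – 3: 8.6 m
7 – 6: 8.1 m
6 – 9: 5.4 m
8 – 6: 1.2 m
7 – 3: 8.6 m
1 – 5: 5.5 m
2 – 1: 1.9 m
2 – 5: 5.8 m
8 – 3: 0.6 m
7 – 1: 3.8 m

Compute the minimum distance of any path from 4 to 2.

15.8 m

Candidate routes:
4 → 9 → 3 → 8 → 6 → 2: 1.3+5.5+0.6+1.2+9.1 = 17.7
4 → 9 → 3 → 1 → 2: 1.3+5.5+8.6+1.9 = 17.3
4 → 9 → 6 → 2: 1.3+5.4+9.1 = 15.8
4 → 9 → 7 → 1 → 2: 1.3+8.9+3.8+1.9 = 15.9
Cheapest is 4 → 9 → 6 → 2 at 15.8 m.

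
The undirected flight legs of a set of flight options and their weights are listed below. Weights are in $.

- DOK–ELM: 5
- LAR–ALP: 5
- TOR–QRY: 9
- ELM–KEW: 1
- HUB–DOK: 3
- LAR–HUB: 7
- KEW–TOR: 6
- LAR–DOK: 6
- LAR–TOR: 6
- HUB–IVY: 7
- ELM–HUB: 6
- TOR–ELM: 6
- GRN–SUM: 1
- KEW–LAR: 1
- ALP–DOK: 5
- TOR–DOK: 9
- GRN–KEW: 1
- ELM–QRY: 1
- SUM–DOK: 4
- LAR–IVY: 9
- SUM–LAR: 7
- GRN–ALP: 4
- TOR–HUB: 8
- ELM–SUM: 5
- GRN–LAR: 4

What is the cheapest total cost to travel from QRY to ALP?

Shortest distances from QRY:
QRY: 0
ELM: 1  (via QRY)
KEW: 2  (via ELM)
GRN: 3  (via KEW)
LAR: 3  (via KEW)
SUM: 4  (via GRN)
DOK: 6  (via ELM)
HUB: 7  (via ELM)
TOR: 7  (via ELM)
ALP: 7  (via GRN)
Shortest route: QRY–ELM–KEW–GRN–ALP = $7.

$7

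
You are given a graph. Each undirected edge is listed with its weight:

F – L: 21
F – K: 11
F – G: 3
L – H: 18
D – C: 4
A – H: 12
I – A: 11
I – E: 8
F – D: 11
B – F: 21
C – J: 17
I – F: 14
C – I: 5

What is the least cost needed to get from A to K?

36

Candidate routes:
A - I - C - D - F - K: 11+5+4+11+11 = 42
A - I - F - K: 11+14+11 = 36
The minimum is 36 via A - I - F - K.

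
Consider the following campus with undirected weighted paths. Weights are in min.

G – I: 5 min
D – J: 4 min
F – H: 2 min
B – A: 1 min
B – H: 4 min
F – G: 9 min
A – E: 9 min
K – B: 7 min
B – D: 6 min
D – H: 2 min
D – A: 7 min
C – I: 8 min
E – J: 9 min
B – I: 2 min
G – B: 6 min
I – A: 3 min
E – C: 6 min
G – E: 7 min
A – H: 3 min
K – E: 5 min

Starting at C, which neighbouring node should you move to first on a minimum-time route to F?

I

Enumerating some paths:
C - E - A - H - F: 6+9+3+2 = 20
C - I - B - D - H - F: 8+2+6+2+2 = 20
C - I - A - B - H - F: 8+3+1+4+2 = 18
C - I - B - H - F: 8+2+4+2 = 16
The minimum is 16 min via C - I - B - H - F.
So from C the first move is to I.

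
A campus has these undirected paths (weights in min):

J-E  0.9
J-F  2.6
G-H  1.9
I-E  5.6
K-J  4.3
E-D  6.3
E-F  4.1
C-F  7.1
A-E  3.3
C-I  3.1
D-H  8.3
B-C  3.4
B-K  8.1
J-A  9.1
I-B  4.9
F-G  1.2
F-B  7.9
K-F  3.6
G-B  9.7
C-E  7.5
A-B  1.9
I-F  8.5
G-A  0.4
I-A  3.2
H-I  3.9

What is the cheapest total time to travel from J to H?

5.7 min

Settle nodes by increasing distance from J:
J: 0
E: 0.9  (via J)
F: 2.6  (via J)
G: 3.8  (via F)
A: 4.2  (via E)
K: 4.3  (via J)
H: 5.7  (via G)
Shortest route: J → F → G → H = 5.7 min.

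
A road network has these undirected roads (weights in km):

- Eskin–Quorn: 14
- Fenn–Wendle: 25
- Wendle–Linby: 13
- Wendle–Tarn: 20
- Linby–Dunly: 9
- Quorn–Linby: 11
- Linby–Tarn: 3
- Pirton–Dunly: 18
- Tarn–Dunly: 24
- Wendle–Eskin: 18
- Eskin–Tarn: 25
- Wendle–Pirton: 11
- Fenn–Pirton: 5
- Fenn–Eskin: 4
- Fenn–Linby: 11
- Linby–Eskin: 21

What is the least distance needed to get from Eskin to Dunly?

Settle nodes by increasing distance from Eskin:
Eskin: 0
Fenn: 4  (via Eskin)
Pirton: 9  (via Fenn)
Quorn: 14  (via Eskin)
Linby: 15  (via Fenn)
Wendle: 18  (via Eskin)
Tarn: 18  (via Linby)
Dunly: 24  (via Linby)
Shortest route: Eskin–Fenn–Linby–Dunly = 24 km.

24 km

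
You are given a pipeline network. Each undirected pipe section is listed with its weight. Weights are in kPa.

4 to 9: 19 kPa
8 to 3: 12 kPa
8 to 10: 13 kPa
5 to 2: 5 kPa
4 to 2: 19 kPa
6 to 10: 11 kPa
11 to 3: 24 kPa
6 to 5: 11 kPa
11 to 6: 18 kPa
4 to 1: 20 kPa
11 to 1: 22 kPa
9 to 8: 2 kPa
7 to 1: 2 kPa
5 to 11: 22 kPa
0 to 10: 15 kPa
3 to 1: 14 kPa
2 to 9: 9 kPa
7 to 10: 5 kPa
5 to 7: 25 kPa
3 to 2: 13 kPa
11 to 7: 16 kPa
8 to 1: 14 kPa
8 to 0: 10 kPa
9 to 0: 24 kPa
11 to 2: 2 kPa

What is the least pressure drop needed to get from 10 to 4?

27 kPa

Shortest distances from 10:
10: 0
7: 5  (via 10)
1: 7  (via 7)
6: 11  (via 10)
8: 13  (via 10)
0: 15  (via 10)
9: 15  (via 8)
3: 21  (via 1)
11: 21  (via 7)
5: 22  (via 6)
2: 23  (via 11)
4: 27  (via 1)
Shortest route: 10 → 7 → 1 → 4 = 27 kPa.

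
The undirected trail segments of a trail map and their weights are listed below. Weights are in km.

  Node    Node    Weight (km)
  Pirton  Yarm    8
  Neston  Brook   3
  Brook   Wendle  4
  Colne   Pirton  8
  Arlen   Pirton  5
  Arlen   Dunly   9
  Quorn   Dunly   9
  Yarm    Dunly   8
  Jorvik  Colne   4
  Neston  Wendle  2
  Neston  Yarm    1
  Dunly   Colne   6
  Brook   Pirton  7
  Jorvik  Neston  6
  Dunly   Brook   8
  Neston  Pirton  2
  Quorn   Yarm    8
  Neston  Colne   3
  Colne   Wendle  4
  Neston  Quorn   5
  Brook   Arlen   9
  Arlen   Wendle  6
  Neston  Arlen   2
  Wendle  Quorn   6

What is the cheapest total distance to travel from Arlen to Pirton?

Candidate routes:
Arlen - Pirton: 5 = 5
Arlen - Neston - Pirton: 2+2 = 4
Cheapest is Arlen - Neston - Pirton at 4 km.

4 km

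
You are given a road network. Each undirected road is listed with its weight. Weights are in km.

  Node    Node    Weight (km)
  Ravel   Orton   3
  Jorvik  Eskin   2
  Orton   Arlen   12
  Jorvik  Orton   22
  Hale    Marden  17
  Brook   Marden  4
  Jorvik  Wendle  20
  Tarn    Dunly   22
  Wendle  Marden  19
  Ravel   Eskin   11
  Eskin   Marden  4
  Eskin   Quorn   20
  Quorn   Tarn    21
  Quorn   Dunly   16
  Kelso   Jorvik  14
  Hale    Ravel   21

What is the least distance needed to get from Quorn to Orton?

Shortest distances from Quorn:
Quorn: 0
Dunly: 16  (via Quorn)
Eskin: 20  (via Quorn)
Tarn: 21  (via Quorn)
Jorvik: 22  (via Eskin)
Marden: 24  (via Eskin)
Brook: 28  (via Marden)
Ravel: 31  (via Eskin)
Orton: 34  (via Ravel)
Shortest route: Quorn–Eskin–Ravel–Orton = 34 km.

34 km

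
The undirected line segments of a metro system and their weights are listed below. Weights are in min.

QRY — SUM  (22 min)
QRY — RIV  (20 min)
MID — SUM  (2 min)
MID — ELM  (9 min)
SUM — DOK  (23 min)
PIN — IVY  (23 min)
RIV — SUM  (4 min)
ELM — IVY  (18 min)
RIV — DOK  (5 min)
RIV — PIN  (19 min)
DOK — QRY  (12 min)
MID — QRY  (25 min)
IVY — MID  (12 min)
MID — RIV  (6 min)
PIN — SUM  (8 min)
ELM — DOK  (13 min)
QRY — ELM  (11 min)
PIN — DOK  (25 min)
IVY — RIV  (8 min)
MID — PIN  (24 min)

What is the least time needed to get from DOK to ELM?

Enumerating some paths:
DOK–RIV–SUM–MID–ELM: 5+4+2+9 = 20
DOK–RIV–MID–ELM: 5+6+9 = 20
DOK–ELM: 13 = 13
Cheapest is DOK–ELM at 13 min.

13 min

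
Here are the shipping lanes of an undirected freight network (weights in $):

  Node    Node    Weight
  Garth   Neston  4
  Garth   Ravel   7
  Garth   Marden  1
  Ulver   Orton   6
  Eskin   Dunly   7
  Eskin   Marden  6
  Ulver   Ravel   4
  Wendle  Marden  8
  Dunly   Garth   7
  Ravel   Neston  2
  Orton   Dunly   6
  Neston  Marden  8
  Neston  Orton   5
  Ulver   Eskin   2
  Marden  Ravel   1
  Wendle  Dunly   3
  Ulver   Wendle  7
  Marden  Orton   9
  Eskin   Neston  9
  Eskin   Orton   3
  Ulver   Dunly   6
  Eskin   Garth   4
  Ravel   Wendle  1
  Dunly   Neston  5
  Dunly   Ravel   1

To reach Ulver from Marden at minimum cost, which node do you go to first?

Ravel

Candidate routes:
Marden–Ravel–Ulver: 1+4 = 5
Marden–Garth–Eskin–Ulver: 1+4+2 = 7
Marden–Eskin–Ulver: 6+2 = 8
Cheapest is Marden–Ravel–Ulver at $5.
So from Marden the first move is to Ravel.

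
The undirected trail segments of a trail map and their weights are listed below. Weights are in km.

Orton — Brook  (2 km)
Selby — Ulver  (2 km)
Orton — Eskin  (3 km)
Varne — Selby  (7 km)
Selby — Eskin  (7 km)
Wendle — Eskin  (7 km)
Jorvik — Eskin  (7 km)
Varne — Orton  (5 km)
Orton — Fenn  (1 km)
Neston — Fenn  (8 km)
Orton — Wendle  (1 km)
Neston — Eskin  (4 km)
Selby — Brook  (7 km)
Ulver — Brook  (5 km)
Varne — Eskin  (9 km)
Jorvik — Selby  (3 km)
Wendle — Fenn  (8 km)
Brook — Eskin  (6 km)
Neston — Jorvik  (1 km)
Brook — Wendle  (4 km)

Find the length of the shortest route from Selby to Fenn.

Settle nodes by increasing distance from Selby:
Selby: 0
Ulver: 2  (via Selby)
Jorvik: 3  (via Selby)
Neston: 4  (via Jorvik)
Eskin: 7  (via Selby)
Brook: 7  (via Selby)
Varne: 7  (via Selby)
Orton: 9  (via Brook)
Fenn: 10  (via Orton)
Shortest route: Selby–Brook–Orton–Fenn = 10 km.

10 km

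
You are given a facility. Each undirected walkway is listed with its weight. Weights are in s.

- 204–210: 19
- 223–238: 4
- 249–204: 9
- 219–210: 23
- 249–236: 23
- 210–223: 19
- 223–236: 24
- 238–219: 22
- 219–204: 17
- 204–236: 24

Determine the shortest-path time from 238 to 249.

48 s

Compare a few routes:
238 - 223 - 236 - 249: 4+24+23 = 51
238 - 223 - 210 - 204 - 249: 4+19+19+9 = 51
238 - 219 - 204 - 249: 22+17+9 = 48
Cheapest is 238 - 219 - 204 - 249 at 48 s.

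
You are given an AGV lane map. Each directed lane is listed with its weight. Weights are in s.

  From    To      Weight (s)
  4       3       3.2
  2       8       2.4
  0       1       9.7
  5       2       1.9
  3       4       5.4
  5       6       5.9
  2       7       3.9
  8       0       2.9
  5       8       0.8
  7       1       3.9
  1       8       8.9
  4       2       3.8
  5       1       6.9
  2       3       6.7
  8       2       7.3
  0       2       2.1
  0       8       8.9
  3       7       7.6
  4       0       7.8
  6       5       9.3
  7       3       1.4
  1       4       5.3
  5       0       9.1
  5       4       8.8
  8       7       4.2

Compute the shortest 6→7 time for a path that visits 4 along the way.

25.8 s

Shortest 6→4: 6 → 5 → 4 = 18.1
Best 4 to 7: 4 → 2 → 7 costing 7.7
Total via 4: 18.1 + 7.7 = 25.8 s.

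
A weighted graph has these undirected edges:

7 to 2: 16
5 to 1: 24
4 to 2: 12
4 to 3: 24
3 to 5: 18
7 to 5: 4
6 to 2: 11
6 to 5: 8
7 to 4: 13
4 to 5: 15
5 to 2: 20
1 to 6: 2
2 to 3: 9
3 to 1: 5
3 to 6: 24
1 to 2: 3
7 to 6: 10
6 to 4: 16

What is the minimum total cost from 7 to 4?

13

Settle nodes by increasing distance from 7:
7: 0
5: 4  (via 7)
6: 10  (via 7)
1: 12  (via 6)
4: 13  (via 7)
Shortest route: 7–4 = 13.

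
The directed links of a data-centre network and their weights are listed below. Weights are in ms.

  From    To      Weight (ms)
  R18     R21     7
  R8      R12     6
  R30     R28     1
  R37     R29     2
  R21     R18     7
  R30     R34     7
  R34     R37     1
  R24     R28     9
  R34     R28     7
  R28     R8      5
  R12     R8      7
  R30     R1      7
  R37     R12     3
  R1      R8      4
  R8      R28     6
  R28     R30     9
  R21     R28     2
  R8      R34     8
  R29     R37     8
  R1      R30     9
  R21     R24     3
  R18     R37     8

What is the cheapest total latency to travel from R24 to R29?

25 ms

Compare a few routes:
R24 → R28 → R30 → R34 → R37 → R29: 9+9+7+1+2 = 28
R24 → R28 → R8 → R34 → R37 → R29: 9+5+8+1+2 = 25
Cheapest is R24 → R28 → R8 → R34 → R37 → R29 at 25 ms.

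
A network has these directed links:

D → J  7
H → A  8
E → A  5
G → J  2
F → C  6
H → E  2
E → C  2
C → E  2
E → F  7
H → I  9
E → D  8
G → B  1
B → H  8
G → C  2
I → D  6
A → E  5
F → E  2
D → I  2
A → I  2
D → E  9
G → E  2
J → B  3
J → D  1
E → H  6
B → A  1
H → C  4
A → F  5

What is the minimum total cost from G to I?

4

Compare a few routes:
G–J–B–A–I: 2+3+1+2 = 8
G–J–D–I: 2+1+2 = 5
G–B–A–I: 1+1+2 = 4
Cheapest is G–B–A–I at 4.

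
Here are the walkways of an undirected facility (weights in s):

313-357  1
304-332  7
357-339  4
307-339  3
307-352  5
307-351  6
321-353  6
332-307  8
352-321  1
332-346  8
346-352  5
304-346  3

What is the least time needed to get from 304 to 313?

21 s

Candidate routes:
304 → 346 → 332 → 307 → 339 → 357 → 313: 3+8+8+3+4+1 = 27
304 → 346 → 352 → 307 → 339 → 357 → 313: 3+5+5+3+4+1 = 21
304 → 332 → 307 → 339 → 357 → 313: 7+8+3+4+1 = 23
Cheapest is 304 → 346 → 352 → 307 → 339 → 357 → 313 at 21 s.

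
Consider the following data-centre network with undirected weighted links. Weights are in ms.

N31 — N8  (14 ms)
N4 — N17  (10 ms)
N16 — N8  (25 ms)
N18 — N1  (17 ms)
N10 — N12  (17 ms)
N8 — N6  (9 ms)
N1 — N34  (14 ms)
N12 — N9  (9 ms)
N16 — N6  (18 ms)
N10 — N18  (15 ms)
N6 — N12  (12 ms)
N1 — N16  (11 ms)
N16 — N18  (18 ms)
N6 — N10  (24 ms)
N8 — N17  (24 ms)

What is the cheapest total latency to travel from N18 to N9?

Enumerating some paths:
N18 - N16 - N6 - N12 - N9: 18+18+12+9 = 57
N18 - N10 - N12 - N9: 15+17+9 = 41
The minimum is 41 ms via N18 - N10 - N12 - N9.

41 ms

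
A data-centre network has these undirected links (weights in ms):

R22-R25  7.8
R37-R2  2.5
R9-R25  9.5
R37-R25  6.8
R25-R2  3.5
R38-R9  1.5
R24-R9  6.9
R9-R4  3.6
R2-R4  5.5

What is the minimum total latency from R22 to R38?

Shortest distances from R22:
R22: 0
R25: 7.8  (via R22)
R2: 11.3  (via R25)
R37: 13.8  (via R2)
R4: 16.8  (via R2)
R9: 17.3  (via R25)
R38: 18.8  (via R9)
Shortest route: R22 → R25 → R9 → R38 = 18.8 ms.

18.8 ms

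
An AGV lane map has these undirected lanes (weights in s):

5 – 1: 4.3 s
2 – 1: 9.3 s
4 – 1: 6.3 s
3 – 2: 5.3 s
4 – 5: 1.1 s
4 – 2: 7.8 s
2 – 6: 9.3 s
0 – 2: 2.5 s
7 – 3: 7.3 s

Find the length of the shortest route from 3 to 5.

14.2 s

Enumerating some paths:
3 - 2 - 4 - 5: 5.3+7.8+1.1 = 14.2
3 - 2 - 1 - 5: 5.3+9.3+4.3 = 18.9
3 - 2 - 1 - 4 - 5: 5.3+9.3+6.3+1.1 = 22
Cheapest is 3 - 2 - 4 - 5 at 14.2 s.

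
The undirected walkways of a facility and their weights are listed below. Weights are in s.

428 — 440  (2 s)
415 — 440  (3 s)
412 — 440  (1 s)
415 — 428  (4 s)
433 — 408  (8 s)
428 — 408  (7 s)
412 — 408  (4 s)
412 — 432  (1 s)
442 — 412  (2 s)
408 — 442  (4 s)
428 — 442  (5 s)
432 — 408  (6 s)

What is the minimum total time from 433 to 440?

Running Dijkstra from 433:
433: 0
408: 8  (via 433)
442: 12  (via 408)
412: 12  (via 408)
432: 13  (via 412)
440: 13  (via 412)
Shortest route: 433–408–412–440 = 13 s.

13 s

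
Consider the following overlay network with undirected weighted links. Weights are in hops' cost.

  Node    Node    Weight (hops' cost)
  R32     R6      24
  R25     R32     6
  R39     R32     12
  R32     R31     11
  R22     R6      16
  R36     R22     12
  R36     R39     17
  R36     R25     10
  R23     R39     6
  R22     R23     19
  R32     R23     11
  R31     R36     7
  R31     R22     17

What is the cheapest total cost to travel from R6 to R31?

Candidate routes:
R6–R32–R31: 24+11 = 35
R6–R22–R31: 16+17 = 33
The minimum is 33 hops' cost via R6–R22–R31.

33 hops' cost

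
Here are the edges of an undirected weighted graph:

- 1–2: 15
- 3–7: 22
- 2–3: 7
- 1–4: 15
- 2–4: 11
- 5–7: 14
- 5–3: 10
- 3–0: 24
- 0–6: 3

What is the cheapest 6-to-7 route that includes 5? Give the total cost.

Best 6 to 5: 6 → 0 → 3 → 5 costing 37
Best 5 to 7: 5 → 7 costing 14
Total via 5: 37 + 14 = 51.

51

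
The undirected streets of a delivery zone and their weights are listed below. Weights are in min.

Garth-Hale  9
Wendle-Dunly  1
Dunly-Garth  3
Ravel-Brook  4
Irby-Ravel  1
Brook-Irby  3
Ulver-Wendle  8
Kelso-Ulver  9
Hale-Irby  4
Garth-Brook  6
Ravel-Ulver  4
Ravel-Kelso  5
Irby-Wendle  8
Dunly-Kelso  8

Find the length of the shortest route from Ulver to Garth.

12 min

Settle nodes by increasing distance from Ulver:
Ulver: 0
Ravel: 4  (via Ulver)
Irby: 5  (via Ravel)
Brook: 8  (via Ravel)
Wendle: 8  (via Ulver)
Hale: 9  (via Irby)
Dunly: 9  (via Wendle)
Kelso: 9  (via Ulver)
Garth: 12  (via Dunly)
Shortest route: Ulver → Wendle → Dunly → Garth = 12 min.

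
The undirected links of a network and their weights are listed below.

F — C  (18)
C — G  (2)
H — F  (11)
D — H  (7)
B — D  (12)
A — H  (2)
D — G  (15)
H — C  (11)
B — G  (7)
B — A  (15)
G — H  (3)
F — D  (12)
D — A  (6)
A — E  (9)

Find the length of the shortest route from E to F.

22

Settle nodes by increasing distance from E:
E: 0
A: 9  (via E)
H: 11  (via A)
G: 14  (via H)
D: 15  (via A)
C: 16  (via G)
B: 21  (via G)
F: 22  (via H)
Shortest route: E → A → H → F = 22.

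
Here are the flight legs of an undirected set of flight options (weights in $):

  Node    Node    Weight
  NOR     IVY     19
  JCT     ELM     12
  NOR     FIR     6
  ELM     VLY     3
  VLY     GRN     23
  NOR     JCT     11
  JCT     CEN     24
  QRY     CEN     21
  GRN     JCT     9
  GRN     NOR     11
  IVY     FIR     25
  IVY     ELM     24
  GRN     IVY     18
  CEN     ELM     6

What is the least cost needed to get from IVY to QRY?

Enumerating some paths:
IVY → ELM → CEN → QRY: 24+6+21 = 51
IVY → NOR → JCT → ELM → CEN → QRY: 19+11+12+6+21 = 69
IVY → GRN → JCT → ELM → CEN → QRY: 18+9+12+6+21 = 66
IVY → GRN → VLY → ELM → CEN → QRY: 18+23+3+6+21 = 71
The minimum is $51 via IVY → ELM → CEN → QRY.

$51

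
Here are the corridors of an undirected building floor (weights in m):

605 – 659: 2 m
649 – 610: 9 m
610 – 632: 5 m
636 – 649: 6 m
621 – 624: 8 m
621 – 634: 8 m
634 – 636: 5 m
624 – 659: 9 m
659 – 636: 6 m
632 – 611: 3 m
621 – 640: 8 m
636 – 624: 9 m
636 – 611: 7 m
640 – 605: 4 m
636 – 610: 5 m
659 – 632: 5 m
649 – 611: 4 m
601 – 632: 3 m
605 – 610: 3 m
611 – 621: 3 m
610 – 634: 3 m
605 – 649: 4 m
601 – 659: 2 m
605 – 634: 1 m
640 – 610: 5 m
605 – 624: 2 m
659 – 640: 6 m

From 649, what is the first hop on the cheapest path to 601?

Candidate routes:
649 - 605 - 659 - 601: 4+2+2 = 8
649 - 605 - 659 - 632 - 601: 4+2+5+3 = 14
649 - 611 - 632 - 601: 4+3+3 = 10
The minimum is 8 m via 649 - 605 - 659 - 601.
So from 649 the first move is to 605.

605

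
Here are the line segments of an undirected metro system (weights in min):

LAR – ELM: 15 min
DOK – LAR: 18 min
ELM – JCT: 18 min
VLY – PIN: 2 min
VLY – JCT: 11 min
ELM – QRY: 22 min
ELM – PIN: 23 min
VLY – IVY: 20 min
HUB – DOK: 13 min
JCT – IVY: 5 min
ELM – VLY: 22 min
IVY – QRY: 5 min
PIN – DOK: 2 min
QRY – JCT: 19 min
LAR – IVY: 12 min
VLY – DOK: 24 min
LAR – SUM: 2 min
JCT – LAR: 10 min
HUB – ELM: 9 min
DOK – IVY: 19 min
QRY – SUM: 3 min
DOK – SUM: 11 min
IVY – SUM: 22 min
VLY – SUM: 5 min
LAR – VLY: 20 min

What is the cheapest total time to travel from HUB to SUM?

22 min

Compare a few routes:
HUB → DOK → PIN → VLY → SUM: 13+2+2+5 = 22
HUB → DOK → SUM: 13+11 = 24
The minimum is 22 min via HUB → DOK → PIN → VLY → SUM.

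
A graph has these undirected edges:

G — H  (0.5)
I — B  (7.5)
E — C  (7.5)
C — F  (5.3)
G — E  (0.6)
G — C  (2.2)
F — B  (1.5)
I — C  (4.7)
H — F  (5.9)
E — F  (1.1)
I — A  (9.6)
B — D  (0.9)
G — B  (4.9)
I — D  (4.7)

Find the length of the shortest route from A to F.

Shortest distances from A:
A: 0
I: 9.6  (via A)
C: 14.3  (via I)
D: 14.3  (via I)
B: 15.2  (via D)
G: 16.5  (via C)
F: 16.7  (via B)
Shortest route: A → I → D → B → F = 16.7.

16.7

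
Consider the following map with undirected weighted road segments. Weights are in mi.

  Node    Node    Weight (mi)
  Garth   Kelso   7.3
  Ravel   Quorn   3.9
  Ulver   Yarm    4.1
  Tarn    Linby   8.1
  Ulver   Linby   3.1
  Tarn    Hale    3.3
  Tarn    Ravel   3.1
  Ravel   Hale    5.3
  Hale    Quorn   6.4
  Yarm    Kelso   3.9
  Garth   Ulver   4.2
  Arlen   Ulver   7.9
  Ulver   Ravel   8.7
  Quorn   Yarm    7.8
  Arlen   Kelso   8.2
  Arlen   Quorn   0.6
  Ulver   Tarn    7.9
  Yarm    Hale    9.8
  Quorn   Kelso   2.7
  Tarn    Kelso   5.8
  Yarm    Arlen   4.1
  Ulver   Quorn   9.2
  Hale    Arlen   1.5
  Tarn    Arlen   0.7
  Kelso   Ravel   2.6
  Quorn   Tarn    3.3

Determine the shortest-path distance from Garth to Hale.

12.1 mi

Enumerating some paths:
Garth → Kelso → Quorn → Arlen → Hale: 7.3+2.7+0.6+1.5 = 12.1
Garth → Ulver → Arlen → Hale: 4.2+7.9+1.5 = 13.6
The minimum is 12.1 mi via Garth → Kelso → Quorn → Arlen → Hale.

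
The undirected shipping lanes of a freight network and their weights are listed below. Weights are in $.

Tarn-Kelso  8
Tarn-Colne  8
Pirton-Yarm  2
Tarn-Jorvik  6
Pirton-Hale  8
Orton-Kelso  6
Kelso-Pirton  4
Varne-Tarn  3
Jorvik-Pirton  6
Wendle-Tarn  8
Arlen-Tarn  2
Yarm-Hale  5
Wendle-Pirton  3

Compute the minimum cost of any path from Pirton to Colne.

$19

Settle nodes by increasing distance from Pirton:
Pirton: 0
Yarm: 2  (via Pirton)
Wendle: 3  (via Pirton)
Kelso: 4  (via Pirton)
Jorvik: 6  (via Pirton)
Hale: 7  (via Yarm)
Orton: 10  (via Kelso)
Tarn: 11  (via Wendle)
Arlen: 13  (via Tarn)
Varne: 14  (via Tarn)
Colne: 19  (via Tarn)
Shortest route: Pirton–Wendle–Tarn–Colne = $19.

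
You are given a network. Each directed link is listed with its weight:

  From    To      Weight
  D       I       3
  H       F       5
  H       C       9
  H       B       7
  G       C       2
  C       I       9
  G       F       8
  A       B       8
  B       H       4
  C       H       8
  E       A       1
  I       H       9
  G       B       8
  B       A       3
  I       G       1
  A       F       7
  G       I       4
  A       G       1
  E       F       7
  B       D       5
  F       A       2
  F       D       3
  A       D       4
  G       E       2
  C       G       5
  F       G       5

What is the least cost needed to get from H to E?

10

Shortest distances from H:
H: 0
F: 5  (via H)
A: 7  (via F)
B: 7  (via H)
D: 8  (via F)
G: 8  (via A)
C: 9  (via H)
E: 10  (via G)
Shortest route: H–F–A–G–E = 10.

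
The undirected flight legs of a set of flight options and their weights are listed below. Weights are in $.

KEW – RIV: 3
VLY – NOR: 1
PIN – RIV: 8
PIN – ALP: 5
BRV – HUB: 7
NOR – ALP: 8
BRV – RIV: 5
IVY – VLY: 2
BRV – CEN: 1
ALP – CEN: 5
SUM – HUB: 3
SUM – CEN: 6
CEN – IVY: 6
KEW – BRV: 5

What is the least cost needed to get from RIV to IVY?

Shortest distances from RIV:
RIV: 0
KEW: 3  (via RIV)
BRV: 5  (via RIV)
CEN: 6  (via BRV)
PIN: 8  (via RIV)
ALP: 11  (via CEN)
SUM: 12  (via CEN)
HUB: 12  (via BRV)
IVY: 12  (via CEN)
Shortest route: RIV–BRV–CEN–IVY = $12.

$12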